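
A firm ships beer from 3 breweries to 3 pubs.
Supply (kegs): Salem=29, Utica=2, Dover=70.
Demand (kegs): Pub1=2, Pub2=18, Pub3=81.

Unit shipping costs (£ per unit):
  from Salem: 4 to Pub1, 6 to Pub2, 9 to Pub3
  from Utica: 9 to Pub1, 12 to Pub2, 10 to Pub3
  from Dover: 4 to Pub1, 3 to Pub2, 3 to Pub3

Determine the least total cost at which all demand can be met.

427

Optimal allocation:
  Salem→Pub1: 2 × £4 = £8
  Salem→Pub2: 18 × £6 = £108
  Salem→Pub3: 9 × £9 = £81
  Utica→Pub3: 2 × £10 = £20
  Dover→Pub3: 70 × £3 = £210
Total = 8 + 108 + 81 + 20 + 210 = £427.
(Supply check: Salem ships 29; Utica ships 2; Dover ships 70.)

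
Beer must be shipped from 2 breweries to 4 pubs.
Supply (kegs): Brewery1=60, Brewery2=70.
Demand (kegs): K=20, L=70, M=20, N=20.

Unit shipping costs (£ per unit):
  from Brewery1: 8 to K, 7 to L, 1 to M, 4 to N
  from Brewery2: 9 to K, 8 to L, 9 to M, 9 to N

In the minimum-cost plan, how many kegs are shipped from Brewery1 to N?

Solving gives:
  Brewery1 to K: 20 × £8 = £160
  Brewery1 to M: 20 × £1 = £20
  Brewery1 to N: 20 × £4 = £80
  Brewery2 to L: 70 × £8 = £560
Total cost = £820.
So Brewery1→N carries 20 kegs.

20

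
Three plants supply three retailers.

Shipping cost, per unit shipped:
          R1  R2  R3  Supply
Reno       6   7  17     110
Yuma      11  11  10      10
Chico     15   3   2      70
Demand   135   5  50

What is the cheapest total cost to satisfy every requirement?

1110

Optimal allocation:
  Reno–R1: 110 × 6 = 660
  Yuma–R1: 10 × 11 = 110
  Chico–R1: 15 × 15 = 225
  Chico–R2: 5 × 3 = 15
  Chico–R3: 50 × 2 = 100
Total = 660 + 110 + 225 + 15 + 100 = 1110.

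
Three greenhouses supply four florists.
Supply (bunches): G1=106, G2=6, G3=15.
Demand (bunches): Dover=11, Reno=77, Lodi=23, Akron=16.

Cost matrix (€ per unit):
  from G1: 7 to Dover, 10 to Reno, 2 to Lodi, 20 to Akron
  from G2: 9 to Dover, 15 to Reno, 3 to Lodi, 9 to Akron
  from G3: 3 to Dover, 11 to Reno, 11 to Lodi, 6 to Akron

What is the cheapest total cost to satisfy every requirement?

One minimum-cost allocation:
  G1->Dover: 6 × €7 = €42
  G1->Reno: 77 × €10 = €770
  G1->Lodi: 23 × €2 = €46
  G2->Akron: 6 × €9 = €54
  G3->Dover: 5 × €3 = €15
  G3->Akron: 10 × €6 = €60
Total = 42 + 770 + 46 + 54 + 15 + 60 = €987.

987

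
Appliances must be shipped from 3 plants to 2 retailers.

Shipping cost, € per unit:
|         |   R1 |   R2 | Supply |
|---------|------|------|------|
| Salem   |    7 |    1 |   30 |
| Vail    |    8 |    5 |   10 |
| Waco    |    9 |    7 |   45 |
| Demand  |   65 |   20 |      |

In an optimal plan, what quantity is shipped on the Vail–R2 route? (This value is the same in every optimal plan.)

Solving gives:
  Salem→R1: 10 × €7 = €70
  Salem→R2: 20 × €1 = €20
  Vail→R1: 10 × €8 = €80
  Waco→R1: 45 × €9 = €405
Total cost = €575.
The route Vail→R2 is not used.

0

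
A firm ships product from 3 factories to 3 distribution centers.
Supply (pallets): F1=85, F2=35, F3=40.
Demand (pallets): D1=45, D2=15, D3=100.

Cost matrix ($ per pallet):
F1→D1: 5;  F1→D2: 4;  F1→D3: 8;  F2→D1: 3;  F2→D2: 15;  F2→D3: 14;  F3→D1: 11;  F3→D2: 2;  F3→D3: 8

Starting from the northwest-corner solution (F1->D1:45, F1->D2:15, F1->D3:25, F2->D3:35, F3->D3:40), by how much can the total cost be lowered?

Current plan cost = 45·5 + 15·4 + 25·8 + 35·14 + 40·8 = $1295.
Optimal plan:
  F1–D1: 10 × $5 = $50
  F1–D3: 75 × $8 = $600
  F2–D1: 35 × $3 = $105
  F3–D2: 15 × $2 = $30
  F3–D3: 25 × $8 = $200
Optimal cost = $985.
Saving = 1295 − 985 = $310.

310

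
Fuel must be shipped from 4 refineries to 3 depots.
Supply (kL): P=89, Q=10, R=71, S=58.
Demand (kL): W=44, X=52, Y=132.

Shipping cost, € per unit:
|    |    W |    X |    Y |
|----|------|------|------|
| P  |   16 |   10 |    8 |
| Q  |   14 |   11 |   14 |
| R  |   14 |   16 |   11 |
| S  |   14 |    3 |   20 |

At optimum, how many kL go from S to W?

6

Solving gives:
  P->Y: 89 × €8 = €712
  Q->W: 10 × €14 = €140
  R->W: 28 × €14 = €392
  R->Y: 43 × €11 = €473
  S->W: 6 × €14 = €84
  S->X: 52 × €3 = €156
Total cost = €1957.
So S→W carries 6 kL.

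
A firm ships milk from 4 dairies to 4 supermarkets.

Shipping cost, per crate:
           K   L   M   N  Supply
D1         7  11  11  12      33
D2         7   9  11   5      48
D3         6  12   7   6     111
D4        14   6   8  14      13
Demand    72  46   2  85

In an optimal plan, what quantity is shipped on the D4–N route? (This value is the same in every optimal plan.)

0

Optimal shipments:
  D1–L: 33 crates
  D2–N: 48 crates
  D3–K: 72 crates
  D3–M: 2 crates
  D3–N: 37 crates
  D4–L: 13 crates
Total cost = 1349.
The route D4→N is not used.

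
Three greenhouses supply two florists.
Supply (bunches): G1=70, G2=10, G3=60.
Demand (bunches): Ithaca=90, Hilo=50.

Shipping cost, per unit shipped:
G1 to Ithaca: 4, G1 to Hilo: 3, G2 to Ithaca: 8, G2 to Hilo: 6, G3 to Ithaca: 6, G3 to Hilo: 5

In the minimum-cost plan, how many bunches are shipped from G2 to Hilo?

Optimal shipments:
  G1→Ithaca: 30 × 4 = 120
  G1→Hilo: 40 × 3 = 120
  G2→Hilo: 10 × 6 = 60
  G3→Ithaca: 60 × 6 = 360
Total cost = 660.
So G2→Hilo carries 10 bunches.

10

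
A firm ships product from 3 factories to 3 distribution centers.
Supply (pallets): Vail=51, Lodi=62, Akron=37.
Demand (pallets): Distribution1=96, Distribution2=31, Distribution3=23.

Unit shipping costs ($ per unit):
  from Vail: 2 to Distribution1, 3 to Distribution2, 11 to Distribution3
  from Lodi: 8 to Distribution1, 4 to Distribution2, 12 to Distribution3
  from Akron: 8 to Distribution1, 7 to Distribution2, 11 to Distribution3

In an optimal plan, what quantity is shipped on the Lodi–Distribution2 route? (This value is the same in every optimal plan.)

The minimum-cost plan:
  Vail to Distribution1: 51 × $2 = $102
  Lodi to Distribution1: 31 × $8 = $248
  Lodi to Distribution2: 31 × $4 = $124
  Akron to Distribution1: 14 × $8 = $112
  Akron to Distribution3: 23 × $11 = $253
Total cost = $839.
So Lodi→Distribution2 carries 31 pallets.

31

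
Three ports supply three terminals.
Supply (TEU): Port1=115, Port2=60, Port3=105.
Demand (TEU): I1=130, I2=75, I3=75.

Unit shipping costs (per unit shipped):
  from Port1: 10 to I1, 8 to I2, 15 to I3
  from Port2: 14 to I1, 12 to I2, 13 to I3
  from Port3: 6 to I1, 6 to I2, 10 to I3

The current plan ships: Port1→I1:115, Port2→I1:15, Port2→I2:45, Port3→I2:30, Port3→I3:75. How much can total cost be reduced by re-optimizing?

Current plan cost = 115·10 + 15·14 + 45·12 + 30·6 + 75·10 = 2830.
Optimal plan:
  Port1→I1: 40 TEU
  Port1→I2: 75 TEU
  Port2→I3: 60 TEU
  Port3→I1: 90 TEU
  Port3→I3: 15 TEU
Optimal cost = 2470.
Saving = 2830 − 2470 = 360.

360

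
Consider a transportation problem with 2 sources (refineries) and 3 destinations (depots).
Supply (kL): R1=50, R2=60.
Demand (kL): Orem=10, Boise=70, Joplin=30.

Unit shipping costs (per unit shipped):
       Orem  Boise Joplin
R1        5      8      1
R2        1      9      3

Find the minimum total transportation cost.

650

Optimal allocation:
  R1->Boise: 20 × 8 = 160
  R1->Joplin: 30 × 1 = 30
  R2->Orem: 10 × 1 = 10
  R2->Boise: 50 × 9 = 450
Total = 160 + 30 + 10 + 450 = 650.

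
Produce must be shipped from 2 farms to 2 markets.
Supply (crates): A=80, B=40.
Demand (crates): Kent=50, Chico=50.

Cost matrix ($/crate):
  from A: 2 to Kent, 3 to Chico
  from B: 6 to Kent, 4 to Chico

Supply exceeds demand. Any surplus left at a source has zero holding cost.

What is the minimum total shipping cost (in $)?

An optimal shipping plan:
  A to Kent: 50 × $2 = $100
  A to Chico: 30 × $3 = $90
  B to Chico: 20 × $4 = $80
Total = 100 + 90 + 80 = $270.

270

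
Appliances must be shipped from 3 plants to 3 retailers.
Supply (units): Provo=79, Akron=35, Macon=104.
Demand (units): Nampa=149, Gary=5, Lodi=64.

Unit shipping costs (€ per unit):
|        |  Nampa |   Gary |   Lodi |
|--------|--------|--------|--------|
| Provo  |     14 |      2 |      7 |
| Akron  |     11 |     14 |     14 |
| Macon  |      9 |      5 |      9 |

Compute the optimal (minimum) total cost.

1919

A cheapest plan:
  Provo→Nampa: 10 × €14 = €140
  Provo→Gary: 5 × €2 = €10
  Provo→Lodi: 64 × €7 = €448
  Akron→Nampa: 35 × €11 = €385
  Macon→Nampa: 104 × €9 = €936
Total = 140 + 10 + 448 + 385 + 936 = €1919.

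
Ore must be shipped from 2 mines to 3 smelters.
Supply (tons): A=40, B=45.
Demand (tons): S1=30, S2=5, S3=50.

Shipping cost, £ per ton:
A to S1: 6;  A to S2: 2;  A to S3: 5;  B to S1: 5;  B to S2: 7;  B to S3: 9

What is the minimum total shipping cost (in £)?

470

An optimal shipping plan:
  A→S2: 5 × £2 = £10
  A→S3: 35 × £5 = £175
  B→S1: 30 × £5 = £150
  B→S3: 15 × £9 = £135
Total = 10 + 175 + 150 + 135 = £470.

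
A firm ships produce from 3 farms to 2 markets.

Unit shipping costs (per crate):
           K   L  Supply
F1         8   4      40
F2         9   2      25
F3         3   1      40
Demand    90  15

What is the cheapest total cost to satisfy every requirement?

Optimal allocation:
  F1–K: 40 crates
  F2–K: 10 crates
  F2–L: 15 crates
  F3–K: 40 crates
Total cost = 560.

560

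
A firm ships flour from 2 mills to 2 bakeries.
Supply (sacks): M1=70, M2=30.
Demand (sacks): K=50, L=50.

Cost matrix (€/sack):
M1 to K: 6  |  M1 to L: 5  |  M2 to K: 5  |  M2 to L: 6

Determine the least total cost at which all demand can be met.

Optimal allocation:
  M1–K: 20 × €6 = €120
  M1–L: 50 × €5 = €250
  M2–K: 30 × €5 = €150
Total = 120 + 250 + 150 = €520.

520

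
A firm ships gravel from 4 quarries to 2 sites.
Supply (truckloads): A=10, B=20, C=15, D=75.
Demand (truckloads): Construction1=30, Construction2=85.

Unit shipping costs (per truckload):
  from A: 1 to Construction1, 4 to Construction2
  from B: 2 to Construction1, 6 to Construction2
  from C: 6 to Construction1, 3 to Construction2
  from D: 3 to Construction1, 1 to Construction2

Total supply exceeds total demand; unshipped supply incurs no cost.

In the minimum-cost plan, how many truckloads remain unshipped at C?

Minimum-cost shipments:
  A–Construction1: 10 × 1 = 10
  B–Construction1: 20 × 2 = 40
  C–Construction2: 10 × 3 = 30
  D–Construction2: 75 × 1 = 75
Total cost = 155.
C ships 10 of its 15, leaving 5.

5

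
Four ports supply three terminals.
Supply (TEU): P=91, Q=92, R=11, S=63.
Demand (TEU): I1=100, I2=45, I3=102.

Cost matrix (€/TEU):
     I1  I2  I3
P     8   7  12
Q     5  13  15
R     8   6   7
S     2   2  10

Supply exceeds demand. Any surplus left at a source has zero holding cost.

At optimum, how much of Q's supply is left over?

10

An optimal plan:
  P->I3: 91 × €12 = €1092
  Q->I1: 82 × €5 = €410
  R->I3: 11 × €7 = €77
  S->I1: 18 × €2 = €36
  S->I2: 45 × €2 = €90
Total cost = €1705.
Q ships 82 of its 92, leaving 10.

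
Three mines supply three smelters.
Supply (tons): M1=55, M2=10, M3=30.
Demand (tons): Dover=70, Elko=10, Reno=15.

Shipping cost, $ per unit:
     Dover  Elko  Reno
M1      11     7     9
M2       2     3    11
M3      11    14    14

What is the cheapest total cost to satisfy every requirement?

885

A cheapest plan:
  M1–Dover: 30 × $11 = $330
  M1–Elko: 10 × $7 = $70
  M1–Reno: 15 × $9 = $135
  M2–Dover: 10 × $2 = $20
  M3–Dover: 30 × $11 = $330
Total = 330 + 70 + 135 + 20 + 330 = $885.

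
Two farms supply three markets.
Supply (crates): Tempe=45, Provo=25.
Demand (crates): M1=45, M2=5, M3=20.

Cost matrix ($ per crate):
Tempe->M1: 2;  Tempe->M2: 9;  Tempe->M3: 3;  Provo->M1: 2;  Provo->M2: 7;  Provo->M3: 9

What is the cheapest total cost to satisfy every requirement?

An optimal shipping plan:
  Tempe to M1: 25 × $2 = $50
  Tempe to M3: 20 × $3 = $60
  Provo to M1: 20 × $2 = $40
  Provo to M2: 5 × $7 = $35
Total = 50 + 60 + 40 + 35 = $185.

185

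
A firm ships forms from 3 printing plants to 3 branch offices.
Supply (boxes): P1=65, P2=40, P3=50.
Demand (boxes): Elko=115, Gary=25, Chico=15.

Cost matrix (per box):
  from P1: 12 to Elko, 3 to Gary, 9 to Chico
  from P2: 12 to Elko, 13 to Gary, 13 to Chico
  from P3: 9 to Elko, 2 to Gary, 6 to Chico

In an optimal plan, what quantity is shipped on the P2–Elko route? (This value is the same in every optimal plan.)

The minimum-cost plan:
  P1→Elko: 25 × 12 = 300
  P1→Gary: 25 × 3 = 75
  P1→Chico: 15 × 9 = 135
  P2→Elko: 40 × 12 = 480
  P3→Elko: 50 × 9 = 450
Total cost = 1440.
So P2→Elko carries 40 boxes.

40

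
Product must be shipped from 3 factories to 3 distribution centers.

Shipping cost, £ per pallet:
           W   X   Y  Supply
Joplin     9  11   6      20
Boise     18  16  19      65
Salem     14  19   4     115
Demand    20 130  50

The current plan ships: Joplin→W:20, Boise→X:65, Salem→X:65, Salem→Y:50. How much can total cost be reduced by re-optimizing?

60

Current plan cost = 20·9 + 65·16 + 65·19 + 50·4 = £2655.
Optimal plan:
  Joplin->X: 20 × £11 = £220
  Boise->X: 65 × £16 = £1040
  Salem->W: 20 × £14 = £280
  Salem->X: 45 × £19 = £855
  Salem->Y: 50 × £4 = £200
Optimal cost = £2595.
Saving = 2655 − 2595 = £60.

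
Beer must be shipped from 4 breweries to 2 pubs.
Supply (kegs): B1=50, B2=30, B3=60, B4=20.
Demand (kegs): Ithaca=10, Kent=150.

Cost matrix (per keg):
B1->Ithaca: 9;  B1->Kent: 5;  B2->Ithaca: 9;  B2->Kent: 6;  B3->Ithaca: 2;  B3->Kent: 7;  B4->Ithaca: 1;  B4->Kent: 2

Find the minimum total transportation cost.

A cheapest plan:
  B1–Kent: 50 kegs
  B2–Kent: 30 kegs
  B3–Ithaca: 10 kegs
  B3–Kent: 50 kegs
  B4–Kent: 20 kegs
Total cost = 840.

840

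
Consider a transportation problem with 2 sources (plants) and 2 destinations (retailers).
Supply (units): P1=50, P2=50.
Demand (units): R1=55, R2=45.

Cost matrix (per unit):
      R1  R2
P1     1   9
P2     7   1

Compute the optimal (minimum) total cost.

One minimum-cost allocation:
  P1→R1: 50 × 1 = 50
  P2→R1: 5 × 7 = 35
  P2→R2: 45 × 1 = 45
Total = 50 + 35 + 45 = 130.

130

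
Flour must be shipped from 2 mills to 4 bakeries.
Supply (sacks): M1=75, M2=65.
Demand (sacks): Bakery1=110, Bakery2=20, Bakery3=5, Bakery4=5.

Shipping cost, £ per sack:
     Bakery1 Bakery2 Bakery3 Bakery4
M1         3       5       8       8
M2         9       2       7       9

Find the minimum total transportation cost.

660

An optimal shipping plan:
  M1–Bakery1: 75 × £3 = £225
  M2–Bakery1: 35 × £9 = £315
  M2–Bakery2: 20 × £2 = £40
  M2–Bakery3: 5 × £7 = £35
  M2–Bakery4: 5 × £9 = £45
Total = 225 + 315 + 40 + 35 + 45 = £660.
(Supply check: M1 ships 75; M2 ships 65.)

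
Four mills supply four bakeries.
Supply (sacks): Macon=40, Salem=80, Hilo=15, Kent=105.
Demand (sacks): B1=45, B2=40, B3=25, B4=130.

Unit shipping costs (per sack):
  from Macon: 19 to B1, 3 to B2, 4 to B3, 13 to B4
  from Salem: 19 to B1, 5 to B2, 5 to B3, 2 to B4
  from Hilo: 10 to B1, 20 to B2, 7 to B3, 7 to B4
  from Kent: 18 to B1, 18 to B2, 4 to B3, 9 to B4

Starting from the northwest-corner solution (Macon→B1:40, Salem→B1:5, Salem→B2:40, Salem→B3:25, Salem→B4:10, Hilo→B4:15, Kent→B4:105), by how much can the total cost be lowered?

730

Current plan cost = 40·19 + 5·19 + 40·5 + 25·5 + 10·2 + 15·7 + 105·9 = 2250.
Optimal plan:
  Macon->B2: 40 × 3 = 120
  Salem->B4: 80 × 2 = 160
  Hilo->B1: 15 × 10 = 150
  Kent->B1: 30 × 18 = 540
  Kent->B3: 25 × 4 = 100
  Kent->B4: 50 × 9 = 450
Optimal cost = 1520.
Saving = 2250 − 1520 = 730.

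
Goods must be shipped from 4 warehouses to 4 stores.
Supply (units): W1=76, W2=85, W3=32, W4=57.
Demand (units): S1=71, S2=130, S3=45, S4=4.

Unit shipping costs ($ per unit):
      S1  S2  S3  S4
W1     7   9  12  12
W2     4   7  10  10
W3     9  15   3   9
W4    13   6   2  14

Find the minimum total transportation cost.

A cheapest plan:
  W1 to S2: 76 × $9 = $684
  W2 to S1: 71 × $4 = $284
  W2 to S2: 14 × $7 = $98
  W3 to S3: 28 × $3 = $84
  W3 to S4: 4 × $9 = $36
  W4 to S2: 40 × $6 = $240
  W4 to S3: 17 × $2 = $34
Total = 684 + 284 + 98 + 84 + 36 + 240 + 34 = $1460.

1460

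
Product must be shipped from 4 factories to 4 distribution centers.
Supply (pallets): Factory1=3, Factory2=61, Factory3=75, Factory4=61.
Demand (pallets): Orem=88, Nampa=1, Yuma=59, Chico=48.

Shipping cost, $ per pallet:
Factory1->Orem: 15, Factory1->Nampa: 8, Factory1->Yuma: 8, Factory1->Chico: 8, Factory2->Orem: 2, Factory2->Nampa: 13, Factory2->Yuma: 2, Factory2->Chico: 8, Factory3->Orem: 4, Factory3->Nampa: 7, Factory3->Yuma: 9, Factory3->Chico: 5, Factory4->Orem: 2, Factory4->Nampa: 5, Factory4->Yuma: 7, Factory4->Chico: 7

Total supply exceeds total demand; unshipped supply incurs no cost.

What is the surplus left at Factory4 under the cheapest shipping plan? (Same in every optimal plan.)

0

An optimal plan:
  Factory2–Orem: 2 × $2 = $4
  Factory2–Yuma: 59 × $2 = $118
  Factory3–Orem: 25 × $4 = $100
  Factory3–Nampa: 1 × $7 = $7
  Factory3–Chico: 48 × $5 = $240
  Factory4–Orem: 61 × $2 = $122
Total cost = $591.
Factory4 ships 61 of its 61, leaving 0.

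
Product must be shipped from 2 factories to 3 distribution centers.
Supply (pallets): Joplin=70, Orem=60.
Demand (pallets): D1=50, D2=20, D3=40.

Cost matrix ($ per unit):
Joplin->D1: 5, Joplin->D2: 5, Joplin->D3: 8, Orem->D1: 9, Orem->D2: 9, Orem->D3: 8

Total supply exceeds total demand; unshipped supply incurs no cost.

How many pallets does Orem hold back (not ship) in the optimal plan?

An optimal plan:
  Joplin–D1: 50 × $5 = $250
  Joplin–D2: 20 × $5 = $100
  Orem–D3: 40 × $8 = $320
Total cost = $670.
Orem ships 40 of its 60, leaving 20.

20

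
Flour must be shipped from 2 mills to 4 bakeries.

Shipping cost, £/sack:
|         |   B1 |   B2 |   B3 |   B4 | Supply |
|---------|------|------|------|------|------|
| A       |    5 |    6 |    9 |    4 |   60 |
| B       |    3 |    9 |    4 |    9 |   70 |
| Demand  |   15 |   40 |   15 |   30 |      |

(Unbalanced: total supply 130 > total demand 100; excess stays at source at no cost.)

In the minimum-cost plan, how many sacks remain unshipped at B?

An optimal plan:
  A–B2: 30 × £6 = £180
  A–B4: 30 × £4 = £120
  B–B1: 15 × £3 = £45
  B–B2: 10 × £9 = £90
  B–B3: 15 × £4 = £60
Total cost = £495.
B ships 40 of its 70, leaving 30.

30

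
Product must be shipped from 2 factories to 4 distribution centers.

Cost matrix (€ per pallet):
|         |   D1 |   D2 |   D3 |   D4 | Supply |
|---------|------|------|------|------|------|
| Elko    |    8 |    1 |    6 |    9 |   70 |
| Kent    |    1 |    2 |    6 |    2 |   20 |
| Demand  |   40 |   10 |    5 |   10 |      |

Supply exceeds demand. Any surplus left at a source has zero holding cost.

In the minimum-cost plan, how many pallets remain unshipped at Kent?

0

Minimum-cost shipments:
  Elko→D1: 20 × €8 = €160
  Elko→D2: 10 × €1 = €10
  Elko→D3: 5 × €6 = €30
  Elko→D4: 10 × €9 = €90
  Kent→D1: 20 × €1 = €20
Total cost = €310.
Kent ships 20 of its 20, leaving 0.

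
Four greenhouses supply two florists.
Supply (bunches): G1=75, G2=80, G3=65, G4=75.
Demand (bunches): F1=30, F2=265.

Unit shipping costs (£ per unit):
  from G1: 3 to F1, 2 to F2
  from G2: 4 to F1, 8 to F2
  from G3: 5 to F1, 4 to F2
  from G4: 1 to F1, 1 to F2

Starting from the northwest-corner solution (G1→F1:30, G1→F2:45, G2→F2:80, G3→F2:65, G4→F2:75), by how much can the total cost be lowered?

Current plan cost = 30·3 + 45·2 + 80·8 + 65·4 + 75·1 = £1155.
Optimal plan:
  G1→F2: 75 × £2 = £150
  G2→F1: 30 × £4 = £120
  G2→F2: 50 × £8 = £400
  G3→F2: 65 × £4 = £260
  G4→F2: 75 × £1 = £75
Optimal cost = £1005.
Saving = 1155 − 1005 = £150.

150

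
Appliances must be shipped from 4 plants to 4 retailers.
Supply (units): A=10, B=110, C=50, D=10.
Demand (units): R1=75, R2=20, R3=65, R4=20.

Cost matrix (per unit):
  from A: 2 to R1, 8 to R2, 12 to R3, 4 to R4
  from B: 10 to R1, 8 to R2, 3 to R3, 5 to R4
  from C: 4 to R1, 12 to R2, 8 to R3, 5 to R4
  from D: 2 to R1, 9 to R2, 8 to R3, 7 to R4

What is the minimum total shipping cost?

One minimum-cost allocation:
  A->R1: 10 × 2 = 20
  B->R1: 5 × 10 = 50
  B->R2: 20 × 8 = 160
  B->R3: 65 × 3 = 195
  B->R4: 20 × 5 = 100
  C->R1: 50 × 4 = 200
  D->R1: 10 × 2 = 20
Total = 20 + 50 + 160 + 195 + 100 + 200 + 20 = 745.
(Supply check: A ships 10; B ships 110; C ships 50; D ships 10.)

745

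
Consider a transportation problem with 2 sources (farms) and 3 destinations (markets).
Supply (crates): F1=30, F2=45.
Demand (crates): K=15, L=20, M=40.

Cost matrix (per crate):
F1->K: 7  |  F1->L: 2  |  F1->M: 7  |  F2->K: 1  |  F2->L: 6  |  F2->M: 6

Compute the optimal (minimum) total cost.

305

An optimal shipping plan:
  F1 to L: 20 crates
  F1 to M: 10 crates
  F2 to K: 15 crates
  F2 to M: 30 crates
Total cost = 305.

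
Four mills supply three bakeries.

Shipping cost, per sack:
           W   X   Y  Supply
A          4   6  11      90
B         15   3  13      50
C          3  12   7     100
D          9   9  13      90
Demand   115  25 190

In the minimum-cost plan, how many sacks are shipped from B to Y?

25

The minimum-cost plan:
  A->W: 90 × 4 = 360
  B->X: 25 × 3 = 75
  B->Y: 25 × 13 = 325
  C->W: 25 × 3 = 75
  C->Y: 75 × 7 = 525
  D->Y: 90 × 13 = 1170
Total cost = 2530.
So B→Y carries 25 sacks.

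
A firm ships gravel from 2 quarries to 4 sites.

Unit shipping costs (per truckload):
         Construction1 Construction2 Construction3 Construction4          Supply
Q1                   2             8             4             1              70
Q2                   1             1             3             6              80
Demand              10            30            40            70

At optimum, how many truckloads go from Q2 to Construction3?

40

The minimum-cost plan:
  Q1→Construction4: 70 truckloads
  Q2→Construction1: 10 truckloads
  Q2→Construction2: 30 truckloads
  Q2→Construction3: 40 truckloads
Total cost = 230.
So Q2→Construction3 carries 40 truckloads.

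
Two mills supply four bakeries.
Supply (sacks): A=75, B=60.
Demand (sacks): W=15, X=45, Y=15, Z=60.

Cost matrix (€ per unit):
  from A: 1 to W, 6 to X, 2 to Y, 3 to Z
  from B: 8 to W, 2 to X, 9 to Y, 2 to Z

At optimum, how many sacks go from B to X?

45

Optimal shipments:
  A to W: 15 sacks
  A to Y: 15 sacks
  A to Z: 45 sacks
  B to X: 45 sacks
  B to Z: 15 sacks
Total cost = €300.
So B→X carries 45 sacks.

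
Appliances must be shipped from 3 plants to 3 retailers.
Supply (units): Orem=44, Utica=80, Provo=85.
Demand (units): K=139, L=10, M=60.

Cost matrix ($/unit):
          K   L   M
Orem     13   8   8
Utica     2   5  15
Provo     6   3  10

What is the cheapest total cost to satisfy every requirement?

1056

One minimum-cost allocation:
  Orem→M: 44 × $8 = $352
  Utica→K: 80 × $2 = $160
  Provo→K: 59 × $6 = $354
  Provo→L: 10 × $3 = $30
  Provo→M: 16 × $10 = $160
Total = 352 + 160 + 354 + 30 + 160 = $1056.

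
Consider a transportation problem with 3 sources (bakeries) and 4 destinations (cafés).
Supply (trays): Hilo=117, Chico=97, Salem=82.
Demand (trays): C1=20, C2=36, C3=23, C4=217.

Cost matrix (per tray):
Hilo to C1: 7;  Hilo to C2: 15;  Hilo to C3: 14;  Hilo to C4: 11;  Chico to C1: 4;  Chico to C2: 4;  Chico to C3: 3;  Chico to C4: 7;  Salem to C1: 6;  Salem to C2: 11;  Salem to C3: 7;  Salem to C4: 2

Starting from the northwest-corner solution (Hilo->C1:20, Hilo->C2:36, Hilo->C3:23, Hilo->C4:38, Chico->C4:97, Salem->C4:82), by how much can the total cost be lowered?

Current plan cost = 20·7 + 36·15 + 23·14 + 38·11 + 97·7 + 82·2 = 2263.
Optimal plan:
  Hilo→C1: 20 × 7 = 140
  Hilo→C4: 97 × 11 = 1067
  Chico→C2: 36 × 4 = 144
  Chico→C3: 23 × 3 = 69
  Chico→C4: 38 × 7 = 266
  Salem→C4: 82 × 2 = 164
Optimal cost = 1850.
Saving = 2263 − 1850 = 413.

413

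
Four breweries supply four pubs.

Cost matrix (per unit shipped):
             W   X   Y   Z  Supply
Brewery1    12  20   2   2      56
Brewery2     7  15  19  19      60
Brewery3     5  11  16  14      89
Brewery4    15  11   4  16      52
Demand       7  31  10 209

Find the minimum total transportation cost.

2971

One minimum-cost allocation:
  Brewery1->Z: 56 × 2 = 112
  Brewery2->W: 7 × 7 = 49
  Brewery2->Z: 53 × 19 = 1007
  Brewery3->Z: 89 × 14 = 1246
  Brewery4->X: 31 × 11 = 341
  Brewery4->Y: 10 × 4 = 40
  Brewery4->Z: 11 × 16 = 176
Total = 112 + 49 + 1007 + 1246 + 341 + 40 + 176 = 2971.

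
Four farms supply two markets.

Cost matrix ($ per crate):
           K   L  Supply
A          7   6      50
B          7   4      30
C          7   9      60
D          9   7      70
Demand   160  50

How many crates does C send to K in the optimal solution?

The minimum-cost plan:
  A→K: 50 × $7 = $350
  B→L: 30 × $4 = $120
  C→K: 60 × $7 = $420
  D→K: 50 × $9 = $450
  D→L: 20 × $7 = $140
Total cost = $1480.
So C→K carries 60 crates.

60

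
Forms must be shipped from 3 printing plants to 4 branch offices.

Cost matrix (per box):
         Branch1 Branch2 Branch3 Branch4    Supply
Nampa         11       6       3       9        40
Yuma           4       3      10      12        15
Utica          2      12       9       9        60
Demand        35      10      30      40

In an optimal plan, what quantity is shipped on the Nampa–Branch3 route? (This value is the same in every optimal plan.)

Optimal shipments:
  Nampa–Branch3: 30 × 3 = 90
  Nampa–Branch4: 10 × 9 = 90
  Yuma–Branch1: 5 × 4 = 20
  Yuma–Branch2: 10 × 3 = 30
  Utica–Branch1: 30 × 2 = 60
  Utica–Branch4: 30 × 9 = 270
Total cost = 560.
So Nampa→Branch3 carries 30 boxes.

30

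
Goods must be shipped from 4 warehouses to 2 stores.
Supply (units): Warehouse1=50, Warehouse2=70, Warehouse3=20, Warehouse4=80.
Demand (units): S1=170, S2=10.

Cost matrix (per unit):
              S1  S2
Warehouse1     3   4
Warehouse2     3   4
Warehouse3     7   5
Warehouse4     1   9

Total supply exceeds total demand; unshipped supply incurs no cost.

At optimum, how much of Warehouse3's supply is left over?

20

An optimal plan:
  Warehouse1->S1: 20 units
  Warehouse1->S2: 10 units
  Warehouse2->S1: 70 units
  Warehouse4->S1: 80 units
Total cost = 390.
Warehouse3 ships 0 of its 20, leaving 20.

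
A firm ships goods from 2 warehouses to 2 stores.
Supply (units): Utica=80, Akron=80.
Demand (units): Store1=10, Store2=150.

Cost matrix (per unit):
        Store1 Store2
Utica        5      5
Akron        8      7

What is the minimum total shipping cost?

960

One minimum-cost allocation:
  Utica–Store1: 10 × 5 = 50
  Utica–Store2: 70 × 5 = 350
  Akron–Store2: 80 × 7 = 560
Total = 50 + 350 + 560 = 960.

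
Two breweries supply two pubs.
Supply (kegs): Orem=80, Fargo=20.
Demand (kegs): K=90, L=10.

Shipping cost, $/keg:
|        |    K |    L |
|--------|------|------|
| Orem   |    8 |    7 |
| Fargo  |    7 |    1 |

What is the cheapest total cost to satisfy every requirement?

720

Optimal allocation:
  Orem–K: 80 × $8 = $640
  Fargo–K: 10 × $7 = $70
  Fargo–L: 10 × $1 = $10
Total = 640 + 70 + 10 = $720.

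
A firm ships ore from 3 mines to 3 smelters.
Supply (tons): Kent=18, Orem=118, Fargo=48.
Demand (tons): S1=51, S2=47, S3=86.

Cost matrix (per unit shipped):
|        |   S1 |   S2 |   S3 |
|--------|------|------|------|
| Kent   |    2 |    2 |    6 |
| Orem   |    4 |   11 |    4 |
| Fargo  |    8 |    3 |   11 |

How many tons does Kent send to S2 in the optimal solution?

0

Solving gives:
  Kent→S1: 18 × 2 = 36
  Orem→S1: 32 × 4 = 128
  Orem→S3: 86 × 4 = 344
  Fargo→S1: 1 × 8 = 8
  Fargo→S2: 47 × 3 = 141
Total cost = 657.
The route Kent→S2 is not used.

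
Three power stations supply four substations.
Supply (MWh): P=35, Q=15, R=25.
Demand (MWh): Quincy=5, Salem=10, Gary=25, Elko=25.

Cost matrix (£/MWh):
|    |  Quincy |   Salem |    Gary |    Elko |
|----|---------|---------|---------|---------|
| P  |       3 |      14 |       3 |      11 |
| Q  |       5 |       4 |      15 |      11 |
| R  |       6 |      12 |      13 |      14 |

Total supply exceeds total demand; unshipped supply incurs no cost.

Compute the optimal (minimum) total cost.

An optimal shipping plan:
  P–Quincy: 5 × £3 = £15
  P–Gary: 25 × £3 = £75
  P–Elko: 5 × £11 = £55
  Q–Salem: 10 × £4 = £40
  Q–Elko: 5 × £11 = £55
  R–Elko: 15 × £14 = £210
Total = 15 + 75 + 55 + 40 + 55 + 210 = £450.
(Supply check: P ships 35; Q ships 15; R ships 15.)

450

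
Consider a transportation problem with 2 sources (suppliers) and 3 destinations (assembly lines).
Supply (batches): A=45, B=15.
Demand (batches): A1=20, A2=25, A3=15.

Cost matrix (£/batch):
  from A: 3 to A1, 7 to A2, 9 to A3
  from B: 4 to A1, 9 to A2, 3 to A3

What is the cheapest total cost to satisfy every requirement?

One minimum-cost allocation:
  A->A1: 20 × £3 = £60
  A->A2: 25 × £7 = £175
  B->A3: 15 × £3 = £45
Total = 60 + 175 + 45 = £280.

280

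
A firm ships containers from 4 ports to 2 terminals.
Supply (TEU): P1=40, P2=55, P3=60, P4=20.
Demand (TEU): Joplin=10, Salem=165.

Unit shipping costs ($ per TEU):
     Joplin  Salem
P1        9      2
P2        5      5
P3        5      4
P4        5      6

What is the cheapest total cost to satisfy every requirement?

A cheapest plan:
  P1–Salem: 40 TEU
  P2–Salem: 55 TEU
  P3–Salem: 60 TEU
  P4–Joplin: 10 TEU
  P4–Salem: 10 TEU
Total cost = $705.
(Supply check: P1 ships 40; P2 ships 55; P3 ships 60; P4 ships 20.)

705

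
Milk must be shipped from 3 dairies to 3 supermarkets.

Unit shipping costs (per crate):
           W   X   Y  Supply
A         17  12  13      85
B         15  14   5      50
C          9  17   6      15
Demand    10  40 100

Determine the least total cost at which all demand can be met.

One minimum-cost allocation:
  A–X: 40 × 12 = 480
  A–Y: 45 × 13 = 585
  B–Y: 50 × 5 = 250
  C–W: 10 × 9 = 90
  C–Y: 5 × 6 = 30
Total = 480 + 585 + 250 + 90 + 30 = 1435.

1435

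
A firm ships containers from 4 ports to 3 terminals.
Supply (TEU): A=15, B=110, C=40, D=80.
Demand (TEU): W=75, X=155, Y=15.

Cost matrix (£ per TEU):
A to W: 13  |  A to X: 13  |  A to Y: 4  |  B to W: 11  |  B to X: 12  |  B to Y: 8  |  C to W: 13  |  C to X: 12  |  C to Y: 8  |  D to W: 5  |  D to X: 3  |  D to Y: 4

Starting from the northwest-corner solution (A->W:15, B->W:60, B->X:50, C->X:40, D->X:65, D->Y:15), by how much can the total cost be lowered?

Current plan cost = 15·13 + 60·11 + 50·12 + 40·12 + 65·3 + 15·4 = £2190.
Optimal plan:
  A to Y: 15 TEU
  B to W: 75 TEU
  B to X: 35 TEU
  C to X: 40 TEU
  D to X: 80 TEU
Optimal cost = £2025.
Saving = 2190 − 2025 = £165.

165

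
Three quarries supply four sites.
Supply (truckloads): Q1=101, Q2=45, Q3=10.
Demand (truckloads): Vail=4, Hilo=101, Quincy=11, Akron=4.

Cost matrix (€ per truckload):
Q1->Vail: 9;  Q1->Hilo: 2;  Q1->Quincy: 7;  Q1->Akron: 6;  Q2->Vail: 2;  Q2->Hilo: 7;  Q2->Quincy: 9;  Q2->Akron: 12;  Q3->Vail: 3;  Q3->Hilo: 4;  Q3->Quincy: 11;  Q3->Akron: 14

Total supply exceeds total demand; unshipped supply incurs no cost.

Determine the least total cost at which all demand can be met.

341

A cheapest plan:
  Q1 to Hilo: 91 × €2 = €182
  Q1 to Quincy: 6 × €7 = €42
  Q1 to Akron: 4 × €6 = €24
  Q2 to Vail: 4 × €2 = €8
  Q2 to Quincy: 5 × €9 = €45
  Q3 to Hilo: 10 × €4 = €40
Total = 182 + 42 + 24 + 8 + 45 + 40 = €341.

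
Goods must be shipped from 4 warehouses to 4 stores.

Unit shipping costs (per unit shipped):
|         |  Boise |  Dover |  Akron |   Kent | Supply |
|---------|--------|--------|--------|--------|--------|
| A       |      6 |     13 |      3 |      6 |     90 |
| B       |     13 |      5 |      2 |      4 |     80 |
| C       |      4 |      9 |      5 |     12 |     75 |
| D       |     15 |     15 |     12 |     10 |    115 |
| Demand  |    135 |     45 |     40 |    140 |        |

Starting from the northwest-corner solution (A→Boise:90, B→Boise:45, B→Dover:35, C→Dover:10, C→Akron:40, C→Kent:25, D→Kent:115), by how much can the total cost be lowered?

795

Current plan cost = 90·6 + 45·13 + 35·5 + 10·9 + 40·5 + 25·12 + 115·10 = 3040.
Optimal plan:
  A->Boise: 60 units
  A->Akron: 30 units
  B->Dover: 45 units
  B->Akron: 10 units
  B->Kent: 25 units
  C->Boise: 75 units
  D->Kent: 115 units
Optimal cost = 2245.
Saving = 3040 − 2245 = 795.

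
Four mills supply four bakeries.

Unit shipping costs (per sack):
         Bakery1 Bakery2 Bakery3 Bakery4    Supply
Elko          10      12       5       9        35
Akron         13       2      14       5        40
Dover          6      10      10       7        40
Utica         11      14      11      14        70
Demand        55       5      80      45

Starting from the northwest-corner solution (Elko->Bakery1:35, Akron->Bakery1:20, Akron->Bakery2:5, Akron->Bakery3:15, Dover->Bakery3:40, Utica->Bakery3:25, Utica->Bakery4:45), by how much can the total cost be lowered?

Current plan cost = 35·10 + 20·13 + 5·2 + 15·14 + 40·10 + 25·11 + 45·14 = 2135.
Optimal plan:
  Elko to Bakery3: 35 × 5 = 175
  Akron to Bakery2: 5 × 2 = 10
  Akron to Bakery4: 35 × 5 = 175
  Dover to Bakery1: 30 × 6 = 180
  Dover to Bakery4: 10 × 7 = 70
  Utica to Bakery1: 25 × 11 = 275
  Utica to Bakery3: 45 × 11 = 495
Optimal cost = 1380.
Saving = 2135 − 1380 = 755.

755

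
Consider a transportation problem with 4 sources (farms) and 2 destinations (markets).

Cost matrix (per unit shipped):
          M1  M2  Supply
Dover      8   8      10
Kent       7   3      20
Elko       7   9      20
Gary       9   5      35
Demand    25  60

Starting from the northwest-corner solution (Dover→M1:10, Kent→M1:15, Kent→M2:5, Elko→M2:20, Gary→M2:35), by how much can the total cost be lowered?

Current plan cost = 10·8 + 15·7 + 5·3 + 20·9 + 35·5 = 555.
Optimal plan:
  Dover->M1: 5 crates
  Dover->M2: 5 crates
  Kent->M2: 20 crates
  Elko->M1: 20 crates
  Gary->M2: 35 crates
Optimal cost = 455.
Saving = 555 − 455 = 100.

100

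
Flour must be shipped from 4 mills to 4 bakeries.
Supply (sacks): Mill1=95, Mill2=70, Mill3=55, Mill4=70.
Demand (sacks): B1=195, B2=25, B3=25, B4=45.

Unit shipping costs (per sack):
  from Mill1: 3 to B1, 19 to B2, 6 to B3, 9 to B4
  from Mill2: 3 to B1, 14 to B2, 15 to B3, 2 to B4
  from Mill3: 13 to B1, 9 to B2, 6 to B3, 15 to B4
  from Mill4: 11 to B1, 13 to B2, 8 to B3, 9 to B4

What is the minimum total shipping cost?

1615

A cheapest plan:
  Mill1 to B1: 95 × 3 = 285
  Mill2 to B1: 70 × 3 = 210
  Mill3 to B1: 5 × 13 = 65
  Mill3 to B2: 25 × 9 = 225
  Mill3 to B3: 25 × 6 = 150
  Mill4 to B1: 25 × 11 = 275
  Mill4 to B4: 45 × 9 = 405
Total = 285 + 210 + 65 + 225 + 150 + 275 + 405 = 1615.
(Supply check: Mill1 ships 95; Mill2 ships 70; Mill3 ships 55; Mill4 ships 70.)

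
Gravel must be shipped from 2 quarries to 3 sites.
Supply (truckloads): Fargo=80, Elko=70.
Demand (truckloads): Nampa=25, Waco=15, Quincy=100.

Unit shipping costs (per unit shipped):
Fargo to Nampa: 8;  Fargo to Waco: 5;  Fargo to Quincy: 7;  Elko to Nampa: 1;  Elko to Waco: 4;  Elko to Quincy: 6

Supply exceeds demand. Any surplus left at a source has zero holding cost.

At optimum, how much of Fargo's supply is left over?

10

An optimal plan:
  Fargo to Waco: 15 × 5 = 75
  Fargo to Quincy: 55 × 7 = 385
  Elko to Nampa: 25 × 1 = 25
  Elko to Quincy: 45 × 6 = 270
Total cost = 755.
Fargo ships 70 of its 80, leaving 10.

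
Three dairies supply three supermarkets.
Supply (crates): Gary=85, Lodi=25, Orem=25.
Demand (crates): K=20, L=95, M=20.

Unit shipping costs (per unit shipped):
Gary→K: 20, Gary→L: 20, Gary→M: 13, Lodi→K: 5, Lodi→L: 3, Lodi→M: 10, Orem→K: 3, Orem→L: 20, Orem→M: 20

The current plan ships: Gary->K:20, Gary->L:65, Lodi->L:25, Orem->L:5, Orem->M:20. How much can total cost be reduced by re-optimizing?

480

Current plan cost = 20·20 + 65·20 + 25·3 + 5·20 + 20·20 = 2275.
Optimal plan:
  Gary→L: 65 crates
  Gary→M: 20 crates
  Lodi→L: 25 crates
  Orem→K: 20 crates
  Orem→L: 5 crates
Optimal cost = 1795.
Saving = 2275 − 1795 = 480.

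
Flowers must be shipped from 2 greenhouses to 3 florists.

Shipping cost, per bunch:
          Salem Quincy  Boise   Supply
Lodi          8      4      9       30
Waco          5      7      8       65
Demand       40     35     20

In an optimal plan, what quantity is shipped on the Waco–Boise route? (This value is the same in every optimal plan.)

20

Optimal shipments:
  Lodi–Quincy: 30 × 4 = 120
  Waco–Salem: 40 × 5 = 200
  Waco–Quincy: 5 × 7 = 35
  Waco–Boise: 20 × 8 = 160
Total cost = 515.
So Waco→Boise carries 20 bunches.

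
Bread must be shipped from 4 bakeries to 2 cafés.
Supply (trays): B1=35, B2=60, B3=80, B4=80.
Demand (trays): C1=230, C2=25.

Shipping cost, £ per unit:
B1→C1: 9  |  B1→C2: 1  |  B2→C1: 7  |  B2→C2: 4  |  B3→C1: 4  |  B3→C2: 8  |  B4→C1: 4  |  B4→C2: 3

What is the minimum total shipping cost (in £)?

1175

An optimal shipping plan:
  B1->C1: 10 trays
  B1->C2: 25 trays
  B2->C1: 60 trays
  B3->C1: 80 trays
  B4->C1: 80 trays
Total cost = £1175.
(Supply check: B1 ships 35; B2 ships 60; B3 ships 80; B4 ships 80.)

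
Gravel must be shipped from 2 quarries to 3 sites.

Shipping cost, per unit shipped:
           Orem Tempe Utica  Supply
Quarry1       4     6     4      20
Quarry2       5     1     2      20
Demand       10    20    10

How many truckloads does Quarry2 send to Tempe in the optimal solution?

The minimum-cost plan:
  Quarry1–Orem: 10 × 4 = 40
  Quarry1–Utica: 10 × 4 = 40
  Quarry2–Tempe: 20 × 1 = 20
Total cost = 100.
So Quarry2→Tempe carries 20 truckloads.

20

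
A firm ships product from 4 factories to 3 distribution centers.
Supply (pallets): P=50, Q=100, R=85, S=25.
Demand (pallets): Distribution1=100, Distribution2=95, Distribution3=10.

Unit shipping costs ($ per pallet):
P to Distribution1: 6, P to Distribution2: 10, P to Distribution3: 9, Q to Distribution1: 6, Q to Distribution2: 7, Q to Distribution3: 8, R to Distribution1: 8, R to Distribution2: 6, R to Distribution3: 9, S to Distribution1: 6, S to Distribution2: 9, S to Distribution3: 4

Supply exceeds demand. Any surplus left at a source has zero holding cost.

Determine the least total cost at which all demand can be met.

Optimal allocation:
  P–Distribution1: 50 × $6 = $300
  Q–Distribution1: 50 × $6 = $300
  Q–Distribution2: 10 × $7 = $70
  R–Distribution2: 85 × $6 = $510
  S–Distribution3: 10 × $4 = $40
Total = 300 + 300 + 70 + 510 + 40 = $1220.
(Supply check: P ships 50; Q ships 60; R ships 85; S ships 10.)

1220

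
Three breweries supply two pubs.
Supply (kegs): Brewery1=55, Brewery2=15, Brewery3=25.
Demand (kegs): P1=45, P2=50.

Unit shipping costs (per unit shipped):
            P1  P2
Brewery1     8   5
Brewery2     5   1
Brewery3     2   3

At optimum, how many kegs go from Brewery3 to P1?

Optimal shipments:
  Brewery1→P1: 20 × 8 = 160
  Brewery1→P2: 35 × 5 = 175
  Brewery2→P2: 15 × 1 = 15
  Brewery3→P1: 25 × 2 = 50
Total cost = 400.
So Brewery3→P1 carries 25 kegs.

25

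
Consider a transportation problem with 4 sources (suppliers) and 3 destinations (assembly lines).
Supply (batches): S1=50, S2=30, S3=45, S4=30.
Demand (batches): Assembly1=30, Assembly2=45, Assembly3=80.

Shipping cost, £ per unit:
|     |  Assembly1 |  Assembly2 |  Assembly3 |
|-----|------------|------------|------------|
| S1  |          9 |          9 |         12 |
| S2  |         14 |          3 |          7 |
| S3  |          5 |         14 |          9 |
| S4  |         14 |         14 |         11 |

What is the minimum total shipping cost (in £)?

1260

An optimal shipping plan:
  S1->Assembly2: 15 × £9 = £135
  S1->Assembly3: 35 × £12 = £420
  S2->Assembly2: 30 × £3 = £90
  S3->Assembly1: 30 × £5 = £150
  S3->Assembly3: 15 × £9 = £135
  S4->Assembly3: 30 × £11 = £330
Total = 135 + 420 + 90 + 150 + 135 + 330 = £1260.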